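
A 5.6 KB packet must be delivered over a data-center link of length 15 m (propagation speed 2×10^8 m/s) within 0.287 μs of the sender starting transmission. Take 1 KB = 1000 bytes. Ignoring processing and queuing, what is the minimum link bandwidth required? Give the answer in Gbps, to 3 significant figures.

211 Gbps

L = 44800 bits.
Propagation delay = 15 / 200000000 = 0.075 μs.
Transmission budget = 0.287 − 0.075 = 0.212 μs.
R ≥ L / t_tx = 44800 bits / 2.12e-07 s = 211 Gbps.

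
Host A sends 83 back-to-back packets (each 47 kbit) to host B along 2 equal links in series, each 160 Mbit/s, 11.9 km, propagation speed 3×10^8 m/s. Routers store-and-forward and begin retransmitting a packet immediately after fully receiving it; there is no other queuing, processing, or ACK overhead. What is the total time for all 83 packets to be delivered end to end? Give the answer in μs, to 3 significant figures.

24800 μs

Per-hop transmission t_tx = L/R = 47000/160000000 = 293.75 μs.
Per-hop propagation t_prop = 11900/300000000 = 39.6667 μs.
Pipeline fill: first packet needs 2·t_tx to clear all hops; remaining 82 packets each add one t_tx.
Total = (2+83-1)·t_tx + 2·t_prop = 84·293.75 + 2·39.6667 = 24800 μs.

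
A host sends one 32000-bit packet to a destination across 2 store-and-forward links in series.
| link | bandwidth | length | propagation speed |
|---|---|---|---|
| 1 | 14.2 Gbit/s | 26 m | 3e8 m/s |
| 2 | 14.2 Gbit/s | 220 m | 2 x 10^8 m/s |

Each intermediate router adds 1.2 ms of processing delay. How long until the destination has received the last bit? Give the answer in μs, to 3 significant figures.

Transmission delay per hop = L/R = 32000/14200000000 = 2.25352 μs; 2 hops → 4.50704 μs.
Propagation delays (d/s per hop): 0.0866667, 1.1 μs; sum = 1.18667 μs.
Processing at 1 router(s): 1 × 1.2 ms = 1200 μs.
End-to-end = 1210 μs.

1210 μs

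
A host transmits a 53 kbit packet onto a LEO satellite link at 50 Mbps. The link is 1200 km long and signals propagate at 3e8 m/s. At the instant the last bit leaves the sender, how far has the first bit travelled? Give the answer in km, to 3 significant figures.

t_tx = L/R = 53000/50000000 = 0.00106 s.
Distance = s × t_tx = 300000000 × 0.00106 = 318 km.

318 km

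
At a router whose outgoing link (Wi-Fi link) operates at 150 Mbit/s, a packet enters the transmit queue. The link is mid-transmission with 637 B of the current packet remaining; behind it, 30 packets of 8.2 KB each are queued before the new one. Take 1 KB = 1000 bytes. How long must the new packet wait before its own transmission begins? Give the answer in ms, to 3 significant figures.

Each queued packet: L/R = 65600/150000000 = 0.437333 ms.
30 queued → 13.12 ms.
Plus remaining 5096 bits of current packet: 0.0339733 ms.
Queuing delay = 13.2 ms.

13.2 ms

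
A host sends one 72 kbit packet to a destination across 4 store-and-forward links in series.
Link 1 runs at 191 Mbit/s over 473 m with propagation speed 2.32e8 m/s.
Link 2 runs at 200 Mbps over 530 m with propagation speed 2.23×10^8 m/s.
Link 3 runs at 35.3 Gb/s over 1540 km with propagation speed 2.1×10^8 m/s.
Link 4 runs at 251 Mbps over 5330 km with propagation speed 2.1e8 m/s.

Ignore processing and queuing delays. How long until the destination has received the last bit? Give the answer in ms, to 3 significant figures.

33.7 ms

L = 72000 bits.
Transmission delays (L/R per hop): 0.376963, 0.36, 0.00203966, 0.286853 ms; sum = 1.02586 ms.
Propagation delays (d/s per hop): 0.00203879, 0.00237668, 7.33333, 25.381 ms; sum = 32.7187 ms.
End-to-end = 33.7 ms.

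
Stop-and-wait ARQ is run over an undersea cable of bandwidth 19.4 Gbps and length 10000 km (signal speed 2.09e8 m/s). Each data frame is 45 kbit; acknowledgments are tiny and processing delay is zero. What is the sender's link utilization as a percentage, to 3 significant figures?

t_tx = L/R = 45000/19400000000 = 2.31959e-06 s.
t_prop = 10000000/209000000 = 0.0478469 s; RTT = 0.0956938 s.
Cycle = t_tx + RTT = 0.0956961 s.
Utilization = t_tx / cycle = 2.31959e-06/0.0956961 = 0.00242 %.

0.00242 %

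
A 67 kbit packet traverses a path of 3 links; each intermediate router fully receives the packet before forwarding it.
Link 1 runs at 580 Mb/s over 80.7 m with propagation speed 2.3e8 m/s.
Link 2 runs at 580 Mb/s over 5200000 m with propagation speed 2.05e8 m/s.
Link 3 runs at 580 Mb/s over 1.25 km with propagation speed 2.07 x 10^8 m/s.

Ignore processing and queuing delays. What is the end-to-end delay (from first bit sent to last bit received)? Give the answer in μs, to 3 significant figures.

25700 μs

L = 67000 bits.
Transmission delay per hop = L/R = 67000/580000000 = 115.517 μs; 3 hops → 346.552 μs.
Propagation delays (d/s per hop): 0.35087, 25365.9, 6.03865 μs; sum = 25372.2 μs.
End-to-end = 25700 μs.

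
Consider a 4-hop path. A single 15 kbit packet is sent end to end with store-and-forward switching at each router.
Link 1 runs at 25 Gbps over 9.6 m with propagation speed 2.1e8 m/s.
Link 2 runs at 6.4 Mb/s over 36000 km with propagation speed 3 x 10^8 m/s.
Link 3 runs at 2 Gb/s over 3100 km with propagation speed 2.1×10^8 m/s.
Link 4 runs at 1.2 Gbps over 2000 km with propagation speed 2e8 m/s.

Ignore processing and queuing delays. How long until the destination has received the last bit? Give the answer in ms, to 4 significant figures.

L = 15000 bits.
Transmission delays (L/R per hop): 0.0006, 2.34375, 0.0075, 0.0125 ms; sum = 2.36435 ms.
Propagation delays (d/s per hop): 4.57143e-05, 120, 14.7619, 10 ms; sum = 144.762 ms.
End-to-end = 147.1 ms.

147.1 ms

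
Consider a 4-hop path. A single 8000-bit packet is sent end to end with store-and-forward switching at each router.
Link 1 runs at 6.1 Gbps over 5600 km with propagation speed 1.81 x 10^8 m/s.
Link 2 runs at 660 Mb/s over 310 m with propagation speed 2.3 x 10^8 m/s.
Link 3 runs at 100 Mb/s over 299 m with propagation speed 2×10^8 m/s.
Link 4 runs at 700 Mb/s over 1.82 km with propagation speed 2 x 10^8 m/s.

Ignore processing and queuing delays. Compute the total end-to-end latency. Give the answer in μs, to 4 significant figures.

31060 μs

Transmission delays (L/R per hop): 1.31148, 12.1212, 80, 11.4286 μs; sum = 104.861 μs.
Propagation delays (d/s per hop): 30939.2, 1.34783, 1.495, 9.1 μs; sum = 30951.2 μs.
End-to-end = 31060 μs.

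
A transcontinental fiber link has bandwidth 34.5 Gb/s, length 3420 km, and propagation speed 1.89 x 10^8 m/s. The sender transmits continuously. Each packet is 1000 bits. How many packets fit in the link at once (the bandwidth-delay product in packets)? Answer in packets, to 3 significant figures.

Propagation delay = 3420000 / 189000000 = 0.0180952 s.
BDP = R × t_prop = 34500000000 × 0.0180952 = 624286000 bits.
In packets of 1000 bits: 624000 packets.

624000 packets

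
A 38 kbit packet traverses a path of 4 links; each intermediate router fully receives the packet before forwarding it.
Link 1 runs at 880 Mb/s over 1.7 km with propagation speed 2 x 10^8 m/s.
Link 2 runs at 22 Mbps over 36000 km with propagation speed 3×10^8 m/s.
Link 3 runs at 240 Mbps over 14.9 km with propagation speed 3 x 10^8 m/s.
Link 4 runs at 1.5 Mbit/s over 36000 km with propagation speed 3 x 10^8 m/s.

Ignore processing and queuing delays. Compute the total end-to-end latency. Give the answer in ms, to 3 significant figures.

267 ms

L = 38000 bits.
Transmission delays (L/R per hop): 0.0431818, 1.72727, 0.158333, 25.3333 ms; sum = 27.2621 ms.
Propagation delays (d/s per hop): 0.0085, 120, 0.0496667, 120 ms; sum = 240.058 ms.
End-to-end = 267 ms.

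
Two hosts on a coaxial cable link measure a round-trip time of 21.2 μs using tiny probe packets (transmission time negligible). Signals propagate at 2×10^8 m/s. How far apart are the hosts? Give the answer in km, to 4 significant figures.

2.120 km

One-way propagation = RTT/2 = 10.6 μs.
d = s × t = 200000000 × 1.06e-05 = 2.120 km.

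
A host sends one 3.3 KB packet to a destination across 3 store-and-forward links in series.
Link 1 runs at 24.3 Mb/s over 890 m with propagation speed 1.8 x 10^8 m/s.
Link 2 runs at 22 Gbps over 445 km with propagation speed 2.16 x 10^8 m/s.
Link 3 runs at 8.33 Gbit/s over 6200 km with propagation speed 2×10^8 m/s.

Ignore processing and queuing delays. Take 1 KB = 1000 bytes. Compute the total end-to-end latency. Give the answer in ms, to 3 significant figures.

34.2 ms

L = 26400 bits.
Transmission delays (L/R per hop): 1.08642, 0.0012, 0.00316927 ms; sum = 1.09079 ms.
Propagation delays (d/s per hop): 0.00494444, 2.06019, 31 ms; sum = 33.0651 ms.
End-to-end = 34.2 ms.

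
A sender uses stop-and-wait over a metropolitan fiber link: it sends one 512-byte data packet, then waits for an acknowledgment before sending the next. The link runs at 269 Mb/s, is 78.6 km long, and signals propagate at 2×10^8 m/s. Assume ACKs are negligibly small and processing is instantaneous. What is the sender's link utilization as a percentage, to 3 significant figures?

1.90 %

t_tx = L/R = 4096/269000000 = 1.52268e-05 s.
t_prop = 78600/200000000 = 0.000393 s; RTT = 0.000786 s.
Cycle = t_tx + RTT = 0.000801227 s.
Utilization = t_tx / cycle = 1.52268e-05/0.000801227 = 1.90 %.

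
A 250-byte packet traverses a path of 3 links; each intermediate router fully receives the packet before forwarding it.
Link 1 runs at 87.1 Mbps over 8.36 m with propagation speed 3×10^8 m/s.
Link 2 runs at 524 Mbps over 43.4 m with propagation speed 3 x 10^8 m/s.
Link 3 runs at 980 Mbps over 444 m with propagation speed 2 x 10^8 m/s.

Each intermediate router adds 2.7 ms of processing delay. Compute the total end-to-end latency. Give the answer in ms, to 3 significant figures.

5.43 ms

L = 250 × 8 = 2000 bits.
Transmission delays (L/R per hop): 0.0229621, 0.00381679, 0.00204082 ms; sum = 0.0288197 ms.
Propagation delays (d/s per hop): 2.78667e-05, 0.000144667, 0.00222 ms; sum = 0.00239253 ms.
Processing at 2 router(s): 2 × 2.7 ms = 5.4 ms.
End-to-end = 5.43 ms.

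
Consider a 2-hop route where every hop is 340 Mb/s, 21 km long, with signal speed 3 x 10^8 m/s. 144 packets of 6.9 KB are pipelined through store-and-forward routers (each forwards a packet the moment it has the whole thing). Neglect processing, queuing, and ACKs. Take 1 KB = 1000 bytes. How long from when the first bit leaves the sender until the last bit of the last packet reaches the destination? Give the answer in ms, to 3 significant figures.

Per-hop transmission t_tx = L/R = 55200/340000000 = 0.162353 ms.
Per-hop propagation t_prop = 21000/300000000 = 0.07 ms.
Pipeline fill: first packet needs 2·t_tx to clear all hops; remaining 143 packets each add one t_tx.
Total = (2+144-1)·t_tx + 2·t_prop = 145·0.162353 + 2·0.07 = 23.7 ms.

23.7 ms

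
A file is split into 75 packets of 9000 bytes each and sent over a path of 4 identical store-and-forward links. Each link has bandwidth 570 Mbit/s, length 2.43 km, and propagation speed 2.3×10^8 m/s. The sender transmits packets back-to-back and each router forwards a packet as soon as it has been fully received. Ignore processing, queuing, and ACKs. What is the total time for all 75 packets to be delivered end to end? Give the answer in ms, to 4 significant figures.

9.895 ms

Per-hop transmission t_tx = L/R = 72000/570000000 = 0.126316 ms.
Per-hop propagation t_prop = 2430/2.3e+08 = 0.0105652 ms.
Pipeline fill: first packet needs 4·t_tx to clear all hops; remaining 74 packets each add one t_tx.
Total = (4+75-1)·t_tx + 4·t_prop = 78·0.126316 + 4·0.0105652 = 9.895 ms.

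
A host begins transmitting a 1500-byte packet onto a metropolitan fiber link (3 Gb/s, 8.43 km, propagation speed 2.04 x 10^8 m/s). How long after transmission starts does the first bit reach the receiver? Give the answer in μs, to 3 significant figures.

41.3 μs

First bit experiences only propagation delay: d/s = 8430/204000000 = 41.3 μs.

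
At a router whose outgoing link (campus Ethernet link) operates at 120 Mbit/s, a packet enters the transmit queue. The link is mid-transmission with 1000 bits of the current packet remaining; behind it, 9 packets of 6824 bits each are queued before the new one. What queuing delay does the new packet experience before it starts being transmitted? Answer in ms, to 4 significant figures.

Each queued packet: L/R = 6824/120000000 = 0.0568667 ms.
9 queued → 0.5118 ms.
Plus remaining 1000 bits of current packet: 0.00833333 ms.
Queuing delay = 0.5201 ms.

0.5201 ms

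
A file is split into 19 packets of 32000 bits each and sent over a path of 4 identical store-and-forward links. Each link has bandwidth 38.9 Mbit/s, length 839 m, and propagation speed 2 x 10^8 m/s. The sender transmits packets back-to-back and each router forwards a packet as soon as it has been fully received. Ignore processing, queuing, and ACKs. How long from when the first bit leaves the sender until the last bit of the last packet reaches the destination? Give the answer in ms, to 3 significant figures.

Per-hop transmission t_tx = L/R = 32000/38900000 = 0.822622 ms.
Per-hop propagation t_prop = 839/200000000 = 0.004195 ms.
Pipeline fill: first packet needs 4·t_tx to clear all hops; remaining 18 packets each add one t_tx.
Total = (4+19-1)·t_tx + 4·t_prop = 22·0.822622 + 4·0.004195 = 18.1 ms.

18.1 ms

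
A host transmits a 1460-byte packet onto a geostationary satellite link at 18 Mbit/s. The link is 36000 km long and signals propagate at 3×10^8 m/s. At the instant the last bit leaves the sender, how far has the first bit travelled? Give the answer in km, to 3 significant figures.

195 km

t_tx = L/R = 11680/18000000 = 0.000648889 s.
Distance = s × t_tx = 300000000 × 0.000648889 = 195 km.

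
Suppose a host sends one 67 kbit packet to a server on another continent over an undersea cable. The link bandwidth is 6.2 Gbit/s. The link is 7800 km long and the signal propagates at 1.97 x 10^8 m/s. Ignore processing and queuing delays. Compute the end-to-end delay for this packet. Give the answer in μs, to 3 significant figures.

39600 μs

L = 67000 bits.
Transmission delay = L/R = 67000 / 6200000000 = 10.8065 μs.
Propagation delay = d/s = 7800000 m / 197000000 m/s = 39593.9 μs.
Total = 39600 μs.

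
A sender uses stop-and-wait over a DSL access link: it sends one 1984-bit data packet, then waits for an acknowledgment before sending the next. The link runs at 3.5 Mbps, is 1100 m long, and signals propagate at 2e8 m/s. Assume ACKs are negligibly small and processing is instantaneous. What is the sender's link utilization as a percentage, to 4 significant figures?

t_tx = L/R = 1984/3500000 = 0.000566857 s.
t_prop = 1100/200000000 = 5.5e-06 s; RTT = 1.1e-05 s.
Cycle = t_tx + RTT = 0.000577857 s.
Utilization = t_tx / cycle = 0.000566857/0.000577857 = 98.10 %.

98.10 %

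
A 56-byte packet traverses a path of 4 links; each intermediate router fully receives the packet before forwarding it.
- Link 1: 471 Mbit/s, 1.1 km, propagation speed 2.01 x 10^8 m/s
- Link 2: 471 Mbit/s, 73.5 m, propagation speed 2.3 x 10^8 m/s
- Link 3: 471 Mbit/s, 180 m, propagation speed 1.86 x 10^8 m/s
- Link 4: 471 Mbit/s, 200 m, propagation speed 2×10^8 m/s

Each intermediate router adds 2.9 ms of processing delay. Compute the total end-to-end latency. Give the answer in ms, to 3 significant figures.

L = 56 × 8 = 448 bits.
Transmission delay per hop = L/R = 448/471000000 = 0.000951168 ms; 4 hops → 0.00380467 ms.
Propagation delays (d/s per hop): 0.00547264, 0.000319565, 0.000967742, 0.001 ms; sum = 0.00775994 ms.
Processing at 3 router(s): 3 × 2.9 ms = 8.7 ms.
End-to-end = 8.71 ms.

8.71 ms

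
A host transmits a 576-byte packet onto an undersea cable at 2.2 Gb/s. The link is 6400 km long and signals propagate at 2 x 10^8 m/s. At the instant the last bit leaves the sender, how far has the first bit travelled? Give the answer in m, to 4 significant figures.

t_tx = L/R = 4608/2200000000 = 2.09455e-06 s.
Distance = s × t_tx = 200000000 × 2.09455e-06 = 418.9 m.

418.9 m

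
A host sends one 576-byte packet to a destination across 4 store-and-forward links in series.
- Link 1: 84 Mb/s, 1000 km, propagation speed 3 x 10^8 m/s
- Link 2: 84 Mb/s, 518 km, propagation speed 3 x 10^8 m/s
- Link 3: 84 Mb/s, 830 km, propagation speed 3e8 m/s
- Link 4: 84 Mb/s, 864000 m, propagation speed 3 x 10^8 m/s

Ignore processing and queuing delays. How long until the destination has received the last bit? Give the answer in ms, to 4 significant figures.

10.93 ms

L = 576 × 8 = 4608 bits.
Transmission delay per hop = L/R = 4608/84000000 = 0.0548571 ms; 4 hops → 0.219429 ms.
Propagation delays (d/s per hop): 3.33333, 1.72667, 2.76667, 2.88 ms; sum = 10.7067 ms.
End-to-end = 10.93 ms.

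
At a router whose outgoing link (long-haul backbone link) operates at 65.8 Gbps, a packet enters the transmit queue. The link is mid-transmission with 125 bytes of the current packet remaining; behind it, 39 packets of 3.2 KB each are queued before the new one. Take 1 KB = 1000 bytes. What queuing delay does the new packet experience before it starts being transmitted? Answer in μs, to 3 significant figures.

15.2 μs

Each queued packet: L/R = 25600/65800000000 = 0.389058 μs.
39 queued → 15.1733 μs.
Plus remaining 1000 bits of current packet: 0.0151976 μs.
Queuing delay = 15.2 μs.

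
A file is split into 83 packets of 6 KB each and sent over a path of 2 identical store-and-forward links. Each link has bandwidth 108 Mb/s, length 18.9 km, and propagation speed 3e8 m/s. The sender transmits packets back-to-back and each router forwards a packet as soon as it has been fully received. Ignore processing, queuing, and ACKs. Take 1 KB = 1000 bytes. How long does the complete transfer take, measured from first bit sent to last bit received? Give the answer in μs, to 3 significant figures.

37500 μs

Per-hop transmission t_tx = L/R = 48000/108000000 = 444.444 μs.
Per-hop propagation t_prop = 18900/300000000 = 63 μs.
Pipeline fill: first packet needs 2·t_tx to clear all hops; remaining 82 packets each add one t_tx.
Total = (2+83-1)·t_tx + 2·t_prop = 84·444.444 + 2·63 = 37500 μs.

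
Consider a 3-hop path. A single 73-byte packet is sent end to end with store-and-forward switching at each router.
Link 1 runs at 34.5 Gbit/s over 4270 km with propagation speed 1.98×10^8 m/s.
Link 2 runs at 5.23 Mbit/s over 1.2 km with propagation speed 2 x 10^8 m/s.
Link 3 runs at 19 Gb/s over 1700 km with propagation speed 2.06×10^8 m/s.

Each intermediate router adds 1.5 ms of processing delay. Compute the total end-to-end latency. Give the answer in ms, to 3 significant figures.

32.9 ms

L = 73 × 8 = 584 bits.
Transmission delays (L/R per hop): 1.69275e-05, 0.111663, 3.07368e-05 ms; sum = 0.111711 ms.
Propagation delays (d/s per hop): 21.5657, 0.006, 8.25243 ms; sum = 29.8241 ms.
Processing at 2 router(s): 2 × 1.5 ms = 3 ms.
End-to-end = 32.9 ms.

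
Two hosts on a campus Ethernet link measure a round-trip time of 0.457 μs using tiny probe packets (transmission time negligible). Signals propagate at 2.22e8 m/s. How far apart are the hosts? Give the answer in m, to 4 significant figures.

50.73 m

One-way propagation = RTT/2 = 0.2285 μs.
d = s × t = 2.22e+08 × 2.285e-07 = 50.73 m.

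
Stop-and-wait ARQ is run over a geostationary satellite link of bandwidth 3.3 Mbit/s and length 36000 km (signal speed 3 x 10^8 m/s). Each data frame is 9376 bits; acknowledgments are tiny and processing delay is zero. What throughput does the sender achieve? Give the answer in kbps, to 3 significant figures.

38.6 kbps

t_tx = L/R = 9376/3300000 = 0.00284121 s.
t_prop = 36000000/300000000 = 0.12 s; RTT = 0.24 s.
Cycle = t_tx + RTT = 0.242841 s.
Throughput = L / cycle = 9376 / 0.242841 = 38.6 kbps.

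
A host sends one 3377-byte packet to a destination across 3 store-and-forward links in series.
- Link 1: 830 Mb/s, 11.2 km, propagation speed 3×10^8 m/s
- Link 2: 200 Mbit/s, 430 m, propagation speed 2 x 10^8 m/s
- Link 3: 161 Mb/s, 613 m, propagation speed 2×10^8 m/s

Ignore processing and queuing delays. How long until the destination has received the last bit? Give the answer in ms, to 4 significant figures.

L = 3377 × 8 = 27016 bits.
Transmission delays (L/R per hop): 0.0325494, 0.13508, 0.167801 ms; sum = 0.335431 ms.
Propagation delays (d/s per hop): 0.0373333, 0.00215, 0.003065 ms; sum = 0.0425483 ms.
End-to-end = 0.3780 ms.

0.3780 ms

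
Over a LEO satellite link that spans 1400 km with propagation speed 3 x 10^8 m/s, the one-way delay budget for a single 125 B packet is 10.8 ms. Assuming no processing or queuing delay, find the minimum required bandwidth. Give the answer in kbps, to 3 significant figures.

163 kbps

L = 1000 bits.
Propagation delay = 1400000 / 300000000 = 4.66667 ms.
Transmission budget = 10.8 − 4.66667 = 6.13333 ms.
R ≥ L / t_tx = 1000 bits / 0.00613333 s = 163 kbps.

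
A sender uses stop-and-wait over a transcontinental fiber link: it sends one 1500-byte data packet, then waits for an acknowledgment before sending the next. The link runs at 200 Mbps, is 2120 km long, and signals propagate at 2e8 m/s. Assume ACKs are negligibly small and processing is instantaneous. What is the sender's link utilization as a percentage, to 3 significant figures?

t_tx = L/R = 12000/200000000 = 6e-05 s.
t_prop = 2120000/200000000 = 0.0106 s; RTT = 0.0212 s.
Cycle = t_tx + RTT = 0.02126 s.
Utilization = t_tx / cycle = 6e-05/0.02126 = 0.282 %.

0.282 %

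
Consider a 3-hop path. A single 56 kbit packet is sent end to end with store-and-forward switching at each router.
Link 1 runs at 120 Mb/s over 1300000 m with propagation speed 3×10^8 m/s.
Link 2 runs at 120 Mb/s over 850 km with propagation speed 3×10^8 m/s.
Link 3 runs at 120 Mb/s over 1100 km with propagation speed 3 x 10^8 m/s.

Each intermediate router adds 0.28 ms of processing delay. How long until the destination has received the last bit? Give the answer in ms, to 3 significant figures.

12.8 ms

L = 56000 bits.
Transmission delay per hop = L/R = 56000/120000000 = 0.466667 ms; 3 hops → 1.4 ms.
Propagation delays (d/s per hop): 4.33333, 2.83333, 3.66667 ms; sum = 10.8333 ms.
Processing at 2 router(s): 2 × 0.28 ms = 0.56 ms.
End-to-end = 12.8 ms.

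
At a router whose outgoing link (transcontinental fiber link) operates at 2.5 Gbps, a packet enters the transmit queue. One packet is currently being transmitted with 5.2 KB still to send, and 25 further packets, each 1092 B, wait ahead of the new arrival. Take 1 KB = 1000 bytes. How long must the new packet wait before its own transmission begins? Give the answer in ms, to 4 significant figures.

Each queued packet: L/R = 8736/2500000000 = 0.0034944 ms.
25 queued → 0.08736 ms.
Plus remaining 41600 bits of current packet: 0.01664 ms.
Queuing delay = 0.1040 ms.

0.1040 ms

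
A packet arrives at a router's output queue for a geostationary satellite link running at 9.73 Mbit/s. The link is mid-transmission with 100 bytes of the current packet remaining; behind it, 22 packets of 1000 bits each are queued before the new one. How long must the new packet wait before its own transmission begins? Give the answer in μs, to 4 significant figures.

Each queued packet: L/R = 1000/9730000 = 102.775 μs.
22 queued → 2261.05 μs.
Plus remaining 800 bits of current packet: 82.2199 μs.
Queuing delay = 2343 μs.

2343 μs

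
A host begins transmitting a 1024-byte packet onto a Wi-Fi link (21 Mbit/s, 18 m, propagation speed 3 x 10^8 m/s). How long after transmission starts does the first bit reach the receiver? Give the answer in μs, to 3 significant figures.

First bit experiences only propagation delay: d/s = 18/300000000 = 0.0600 μs.

0.0600 μs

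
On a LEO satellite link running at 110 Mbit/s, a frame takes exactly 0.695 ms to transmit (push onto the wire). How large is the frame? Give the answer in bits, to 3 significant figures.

76500 bits

L = R × t_tx = 110000000 b/s × 0.000695 s = 76450 bits.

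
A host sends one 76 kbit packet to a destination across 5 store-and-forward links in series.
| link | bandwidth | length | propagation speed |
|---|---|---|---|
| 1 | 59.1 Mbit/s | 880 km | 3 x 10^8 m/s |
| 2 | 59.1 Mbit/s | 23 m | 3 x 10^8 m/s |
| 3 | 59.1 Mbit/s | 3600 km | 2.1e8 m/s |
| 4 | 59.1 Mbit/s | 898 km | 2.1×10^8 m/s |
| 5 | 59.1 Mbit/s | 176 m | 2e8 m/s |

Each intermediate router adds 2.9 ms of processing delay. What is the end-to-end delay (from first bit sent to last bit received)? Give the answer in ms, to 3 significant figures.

L = 76000 bits.
Transmission delay per hop = L/R = 76000/59100000 = 1.28596 ms; 5 hops → 6.42978 ms.
Propagation delays (d/s per hop): 2.93333, 7.66667e-05, 17.1429, 4.27619, 0.00088 ms; sum = 24.3533 ms.
Processing at 4 router(s): 4 × 2.9 ms = 11.6 ms.
End-to-end = 42.4 ms.

42.4 ms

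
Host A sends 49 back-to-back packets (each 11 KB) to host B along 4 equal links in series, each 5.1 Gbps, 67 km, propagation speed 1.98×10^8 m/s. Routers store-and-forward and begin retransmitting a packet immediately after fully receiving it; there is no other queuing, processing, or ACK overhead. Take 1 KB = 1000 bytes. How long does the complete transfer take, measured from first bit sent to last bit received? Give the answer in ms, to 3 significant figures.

Per-hop transmission t_tx = L/R = 88000/5100000000 = 0.0172549 ms.
Per-hop propagation t_prop = 67000/198000000 = 0.338384 ms.
Pipeline fill: first packet needs 4·t_tx to clear all hops; remaining 48 packets each add one t_tx.
Total = (4+49-1)·t_tx + 4·t_prop = 52·0.0172549 + 4·0.338384 = 2.25 ms.

2.25 ms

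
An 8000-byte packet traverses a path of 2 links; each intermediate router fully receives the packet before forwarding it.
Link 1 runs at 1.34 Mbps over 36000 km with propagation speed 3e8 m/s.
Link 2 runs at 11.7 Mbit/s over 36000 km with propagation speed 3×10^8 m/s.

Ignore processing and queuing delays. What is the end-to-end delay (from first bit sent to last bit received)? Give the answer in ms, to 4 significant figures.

L = 8000 × 8 = 64000 bits.
Transmission delays (L/R per hop): 47.7612, 5.47009 ms; sum = 53.2313 ms.
Propagation delays (d/s per hop): 120, 120 ms; sum = 240 ms.
End-to-end = 293.2 ms.

293.2 ms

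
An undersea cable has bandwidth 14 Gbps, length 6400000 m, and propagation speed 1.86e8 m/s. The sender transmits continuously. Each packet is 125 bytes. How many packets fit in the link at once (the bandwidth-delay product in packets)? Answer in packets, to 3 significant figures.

Propagation delay = 6400000 / 186000000 = 0.0344086 s.
BDP = R × t_prop = 14000000000 × 0.0344086 = 481720000 bits.
In packets of 1000 bits: 482000 packets.

482000 packets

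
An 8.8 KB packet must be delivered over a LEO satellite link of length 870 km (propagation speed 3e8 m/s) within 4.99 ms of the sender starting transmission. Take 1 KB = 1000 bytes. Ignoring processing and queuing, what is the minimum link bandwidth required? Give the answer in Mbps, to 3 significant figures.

33.7 Mbps

L = 70400 bits.
Propagation delay = 870000 / 300000000 = 2.9 ms.
Transmission budget = 4.99 − 2.9 = 2.09 ms.
R ≥ L / t_tx = 70400 bits / 0.00209 s = 33.7 Mbps.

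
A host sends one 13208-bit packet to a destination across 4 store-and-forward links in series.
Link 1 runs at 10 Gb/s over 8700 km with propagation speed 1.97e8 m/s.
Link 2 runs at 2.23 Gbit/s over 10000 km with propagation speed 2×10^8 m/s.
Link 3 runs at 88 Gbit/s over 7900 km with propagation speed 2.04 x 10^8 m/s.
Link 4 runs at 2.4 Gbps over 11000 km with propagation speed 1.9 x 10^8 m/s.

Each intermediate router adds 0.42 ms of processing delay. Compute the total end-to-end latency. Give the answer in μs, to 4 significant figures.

192100 μs

Transmission delays (L/R per hop): 1.3208, 5.92287, 0.150091, 5.50333 μs; sum = 12.8971 μs.
Propagation delays (d/s per hop): 44162.4, 50000, 38725.5, 57894.7 μs; sum = 190783 μs.
Processing at 3 router(s): 3 × 0.42 ms = 1260 μs.
End-to-end = 192100 μs.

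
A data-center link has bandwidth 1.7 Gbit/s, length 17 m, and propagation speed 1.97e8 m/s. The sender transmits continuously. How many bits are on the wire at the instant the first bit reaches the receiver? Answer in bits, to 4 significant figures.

146.7 bits

Propagation delay = 17 / 197000000 = 8.62944e-08 s.
BDP = R × t_prop = 1700000000 × 8.62944e-08 = 146.701 bits.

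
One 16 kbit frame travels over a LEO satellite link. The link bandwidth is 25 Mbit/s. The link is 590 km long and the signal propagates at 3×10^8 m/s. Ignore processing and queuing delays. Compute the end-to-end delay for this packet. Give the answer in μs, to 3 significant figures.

2610 μs

L = 16000 bits.
Transmission delay = L/R = 16000 / 25000000 = 640 μs.
Propagation delay = d/s = 590000 m / 300000000 m/s = 1966.67 μs.
Total = 2610 μs.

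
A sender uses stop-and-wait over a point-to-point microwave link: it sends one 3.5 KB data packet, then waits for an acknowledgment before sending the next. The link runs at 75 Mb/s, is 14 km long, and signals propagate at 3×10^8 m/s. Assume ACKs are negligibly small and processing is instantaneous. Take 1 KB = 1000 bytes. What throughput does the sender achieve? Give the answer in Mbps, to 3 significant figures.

60.0 Mbps

t_tx = L/R = 28000/75000000 = 0.000373333 s.
t_prop = 14000/300000000 = 4.66667e-05 s; RTT = 9.33333e-05 s.
Cycle = t_tx + RTT = 0.000466667 s.
Throughput = L / cycle = 28000 / 0.000466667 = 60.0 Mbps.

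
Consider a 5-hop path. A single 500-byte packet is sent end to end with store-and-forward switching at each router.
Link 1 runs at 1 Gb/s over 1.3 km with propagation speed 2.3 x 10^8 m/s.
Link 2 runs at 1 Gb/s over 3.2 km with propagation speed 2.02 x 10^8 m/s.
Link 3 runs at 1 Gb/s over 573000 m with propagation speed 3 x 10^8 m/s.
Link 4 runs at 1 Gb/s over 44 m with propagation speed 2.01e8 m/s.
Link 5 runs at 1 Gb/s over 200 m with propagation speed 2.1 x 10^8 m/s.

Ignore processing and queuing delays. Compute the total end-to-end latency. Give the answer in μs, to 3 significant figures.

1950 μs

L = 500 × 8 = 4000 bits.
Transmission delay per hop = L/R = 4000/1000000000 = 4 μs; 5 hops → 20 μs.
Propagation delays (d/s per hop): 5.65217, 15.8416, 1910, 0.218905, 0.952381 μs; sum = 1932.67 μs.
End-to-end = 1950 μs.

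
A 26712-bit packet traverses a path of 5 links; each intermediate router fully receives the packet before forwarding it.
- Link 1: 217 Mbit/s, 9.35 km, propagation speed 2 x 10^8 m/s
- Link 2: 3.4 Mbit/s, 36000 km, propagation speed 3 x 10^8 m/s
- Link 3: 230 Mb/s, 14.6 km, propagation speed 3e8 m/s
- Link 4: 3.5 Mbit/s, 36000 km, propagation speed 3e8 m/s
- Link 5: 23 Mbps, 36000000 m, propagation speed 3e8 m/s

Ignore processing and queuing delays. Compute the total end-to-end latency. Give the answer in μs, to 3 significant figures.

377000 μs

Transmission delays (L/R per hop): 123.097, 7856.47, 116.139, 7632, 1161.39 μs; sum = 16889.1 μs.
Propagation delays (d/s per hop): 46.75, 120000, 48.6667, 120000, 120000 μs; sum = 360095 μs.
End-to-end = 377000 μs.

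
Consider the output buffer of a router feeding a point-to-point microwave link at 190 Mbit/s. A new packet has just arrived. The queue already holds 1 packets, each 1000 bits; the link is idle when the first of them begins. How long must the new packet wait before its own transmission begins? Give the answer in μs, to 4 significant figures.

Each queued packet: L/R = 1000/190000000 = 5.26316 μs.
1 queued → 5.26316 μs.
Queuing delay = 5.263 μs.

5.263 μs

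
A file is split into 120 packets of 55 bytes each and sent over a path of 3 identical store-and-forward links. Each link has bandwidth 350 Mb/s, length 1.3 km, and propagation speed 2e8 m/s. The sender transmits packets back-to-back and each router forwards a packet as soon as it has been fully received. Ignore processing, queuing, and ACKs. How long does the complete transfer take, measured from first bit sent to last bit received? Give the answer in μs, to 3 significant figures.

Per-hop transmission t_tx = L/R = 440/350000000 = 1.25714 μs.
Per-hop propagation t_prop = 1300/200000000 = 6.5 μs.
Pipeline fill: first packet needs 3·t_tx to clear all hops; remaining 119 packets each add one t_tx.
Total = (3+120-1)·t_tx + 3·t_prop = 122·1.25714 + 3·6.5 = 173 μs.

173 μs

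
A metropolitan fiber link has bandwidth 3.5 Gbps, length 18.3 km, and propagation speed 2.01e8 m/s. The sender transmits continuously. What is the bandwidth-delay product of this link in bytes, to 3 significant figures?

39800 bytes

Propagation delay = 18300 / 2.01e+08 = 9.10448e-05 s.
BDP = R × t_prop = 3500000000 × 9.10448e-05 = 318657 bits.
In bytes: 318657/8 = 39800 bytes.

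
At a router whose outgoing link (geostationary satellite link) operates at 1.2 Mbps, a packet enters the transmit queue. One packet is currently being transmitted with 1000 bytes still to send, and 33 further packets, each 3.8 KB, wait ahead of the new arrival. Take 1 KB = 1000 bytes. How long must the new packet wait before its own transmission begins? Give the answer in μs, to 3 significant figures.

Each queued packet: L/R = 30400/1200000 = 25333.3 μs.
33 queued → 836000 μs.
Plus remaining 8000 bits of current packet: 6666.67 μs.
Queuing delay = 843000 μs.

843000 μs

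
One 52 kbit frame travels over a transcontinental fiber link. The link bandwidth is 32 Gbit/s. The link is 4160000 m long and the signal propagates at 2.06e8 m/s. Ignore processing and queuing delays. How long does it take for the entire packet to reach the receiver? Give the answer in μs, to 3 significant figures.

20200 μs

L = 52000 bits.
Transmission delay = L/R = 52000 / 32000000000 = 1.625 μs.
Propagation delay = d/s = 4160000 m / 206000000 m/s = 20194.2 μs.
Total = 20200 μs.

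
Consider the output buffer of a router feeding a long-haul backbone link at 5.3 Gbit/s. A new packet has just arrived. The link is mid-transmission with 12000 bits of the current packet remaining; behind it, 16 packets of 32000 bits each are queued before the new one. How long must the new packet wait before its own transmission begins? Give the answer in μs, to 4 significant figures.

Each queued packet: L/R = 32000/5300000000 = 6.03774 μs.
16 queued → 96.6038 μs.
Plus remaining 12000 bits of current packet: 2.26415 μs.
Queuing delay = 98.87 μs.

98.87 μs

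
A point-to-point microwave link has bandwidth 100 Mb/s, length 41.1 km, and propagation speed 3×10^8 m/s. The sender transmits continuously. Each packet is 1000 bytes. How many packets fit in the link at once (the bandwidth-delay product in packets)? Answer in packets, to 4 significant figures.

Propagation delay = 41100 / 300000000 = 0.000137 s.
BDP = R × t_prop = 100000000 × 0.000137 = 13700 bits.
In packets of 8000 bits: 1.713 packets.

1.713 packets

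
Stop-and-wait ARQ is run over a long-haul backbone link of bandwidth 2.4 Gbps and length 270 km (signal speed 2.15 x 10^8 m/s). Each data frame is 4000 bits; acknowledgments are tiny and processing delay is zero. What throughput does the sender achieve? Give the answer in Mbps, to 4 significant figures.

t_tx = L/R = 4000/2400000000 = 1.66667e-06 s.
t_prop = 270000/215000000 = 0.00125581 s; RTT = 0.00251163 s.
Cycle = t_tx + RTT = 0.00251329 s.
Throughput = L / cycle = 4000 / 0.00251329 = 1.592 Mbps.

1.592 Mbps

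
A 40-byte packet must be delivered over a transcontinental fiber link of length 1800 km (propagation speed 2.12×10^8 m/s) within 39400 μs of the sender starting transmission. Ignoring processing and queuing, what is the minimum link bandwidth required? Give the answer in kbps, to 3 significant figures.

L = 320 bits.
Propagation delay = 1800000 / 212000000 = 8490.57 μs.
Transmission budget = 39400 − 8490.57 = 30909.4 μs.
R ≥ L / t_tx = 320 bits / 0.0309094 s = 10.4 kbps.

10.4 kbps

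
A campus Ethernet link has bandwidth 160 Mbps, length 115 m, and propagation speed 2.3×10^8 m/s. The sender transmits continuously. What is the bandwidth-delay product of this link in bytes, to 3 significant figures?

Propagation delay = 115 / 2.3e+08 = 5e-07 s.
BDP = R × t_prop = 160000000 × 5e-07 = 80 bits.
In bytes: 80/8 = 10.0 bytes.

10.0 bytes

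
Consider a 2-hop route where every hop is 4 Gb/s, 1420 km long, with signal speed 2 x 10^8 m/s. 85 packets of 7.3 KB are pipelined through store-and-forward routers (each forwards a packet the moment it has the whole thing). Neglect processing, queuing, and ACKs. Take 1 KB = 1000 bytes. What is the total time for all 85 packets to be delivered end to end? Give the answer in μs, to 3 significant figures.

15500 μs

Per-hop transmission t_tx = L/R = 58400/4000000000 = 14.6 μs.
Per-hop propagation t_prop = 1420000/200000000 = 7100 μs.
Pipeline fill: first packet needs 2·t_tx to clear all hops; remaining 84 packets each add one t_tx.
Total = (2+85-1)·t_tx + 2·t_prop = 86·14.6 + 2·7100 = 15500 μs.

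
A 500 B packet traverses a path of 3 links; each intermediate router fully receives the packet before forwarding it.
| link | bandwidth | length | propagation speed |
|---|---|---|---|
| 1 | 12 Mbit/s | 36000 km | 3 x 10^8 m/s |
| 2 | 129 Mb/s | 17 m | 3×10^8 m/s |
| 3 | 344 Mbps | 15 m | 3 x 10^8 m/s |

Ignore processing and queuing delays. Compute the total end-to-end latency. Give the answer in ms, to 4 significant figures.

120.4 ms

L = 500 × 8 = 4000 bits.
Transmission delays (L/R per hop): 0.333333, 0.0310078, 0.0116279 ms; sum = 0.375969 ms.
Propagation delays (d/s per hop): 120, 5.66667e-05, 5e-05 ms; sum = 120 ms.
End-to-end = 120.4 ms.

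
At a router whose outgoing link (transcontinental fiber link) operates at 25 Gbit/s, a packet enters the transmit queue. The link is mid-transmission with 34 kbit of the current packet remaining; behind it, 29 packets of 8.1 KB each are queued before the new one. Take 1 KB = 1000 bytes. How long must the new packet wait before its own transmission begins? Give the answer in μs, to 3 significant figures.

Each queued packet: L/R = 64800/25000000000 = 2.592 μs.
29 queued → 75.168 μs.
Plus remaining 34000 bits of current packet: 1.36 μs.
Queuing delay = 76.5 μs.

76.5 μs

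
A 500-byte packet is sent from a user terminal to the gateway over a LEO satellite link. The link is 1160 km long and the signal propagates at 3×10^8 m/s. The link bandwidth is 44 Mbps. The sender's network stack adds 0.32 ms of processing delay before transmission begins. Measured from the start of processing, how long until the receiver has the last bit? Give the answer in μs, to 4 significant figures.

4278 μs

L = 500 × 8 = 4000 bits.
Transmission delay = L/R = 4000 / 44000000 = 90.9091 μs.
Propagation delay = d/s = 1160000 m / 300000000 m/s = 3866.67 μs.
Plus processing delay 0.32 ms = 320 μs.
Total = 4278 μs.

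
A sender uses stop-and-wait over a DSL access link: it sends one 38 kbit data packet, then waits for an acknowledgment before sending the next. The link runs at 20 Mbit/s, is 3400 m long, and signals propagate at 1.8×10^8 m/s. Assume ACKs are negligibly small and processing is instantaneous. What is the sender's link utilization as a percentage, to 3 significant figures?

t_tx = L/R = 38000/20000000 = 0.0019 s.
t_prop = 3400/180000000 = 1.88889e-05 s; RTT = 3.77778e-05 s.
Cycle = t_tx + RTT = 0.00193778 s.
Utilization = t_tx / cycle = 0.0019/0.00193778 = 98.1 %.

98.1 %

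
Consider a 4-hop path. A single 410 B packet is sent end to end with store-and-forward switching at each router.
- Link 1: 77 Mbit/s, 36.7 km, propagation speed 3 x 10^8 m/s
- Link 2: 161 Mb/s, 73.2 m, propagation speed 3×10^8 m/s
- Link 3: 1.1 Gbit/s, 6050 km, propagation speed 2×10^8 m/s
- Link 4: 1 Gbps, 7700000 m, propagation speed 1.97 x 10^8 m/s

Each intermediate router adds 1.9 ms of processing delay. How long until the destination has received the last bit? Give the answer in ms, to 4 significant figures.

75.23 ms

L = 410 × 8 = 3280 bits.
Transmission delays (L/R per hop): 0.0425974, 0.0203727, 0.00298182, 0.00328 ms; sum = 0.0692319 ms.
Propagation delays (d/s per hop): 0.122333, 0.000244, 30.25, 39.0863 ms; sum = 69.4589 ms.
Processing at 3 router(s): 3 × 1.9 ms = 5.7 ms.
End-to-end = 75.23 ms.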